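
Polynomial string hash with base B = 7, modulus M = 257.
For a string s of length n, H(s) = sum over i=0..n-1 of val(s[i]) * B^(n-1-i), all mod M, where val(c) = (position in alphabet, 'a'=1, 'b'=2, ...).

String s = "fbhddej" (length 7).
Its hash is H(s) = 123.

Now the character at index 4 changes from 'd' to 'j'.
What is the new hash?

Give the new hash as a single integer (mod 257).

Answer: 160

Derivation:
val('d') = 4, val('j') = 10
Position k = 4, exponent = n-1-k = 2
B^2 mod M = 7^2 mod 257 = 49
Delta = (10 - 4) * 49 mod 257 = 37
New hash = (123 + 37) mod 257 = 160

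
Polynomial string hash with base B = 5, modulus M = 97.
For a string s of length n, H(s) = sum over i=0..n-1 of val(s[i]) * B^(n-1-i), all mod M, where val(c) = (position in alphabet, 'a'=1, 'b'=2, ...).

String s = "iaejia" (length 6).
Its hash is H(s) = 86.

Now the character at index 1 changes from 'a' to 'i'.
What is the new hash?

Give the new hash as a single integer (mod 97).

Answer: 42

Derivation:
val('a') = 1, val('i') = 9
Position k = 1, exponent = n-1-k = 4
B^4 mod M = 5^4 mod 97 = 43
Delta = (9 - 1) * 43 mod 97 = 53
New hash = (86 + 53) mod 97 = 42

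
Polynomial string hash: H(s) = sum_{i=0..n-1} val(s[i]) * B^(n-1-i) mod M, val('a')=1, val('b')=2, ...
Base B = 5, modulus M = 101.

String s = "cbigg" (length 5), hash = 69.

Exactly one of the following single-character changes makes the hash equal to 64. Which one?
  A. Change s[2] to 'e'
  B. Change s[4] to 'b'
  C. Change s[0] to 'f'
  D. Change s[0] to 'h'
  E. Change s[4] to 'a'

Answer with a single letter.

Option A: s[2]='i'->'e', delta=(5-9)*5^2 mod 101 = 1, hash=69+1 mod 101 = 70
Option B: s[4]='g'->'b', delta=(2-7)*5^0 mod 101 = 96, hash=69+96 mod 101 = 64 <-- target
Option C: s[0]='c'->'f', delta=(6-3)*5^4 mod 101 = 57, hash=69+57 mod 101 = 25
Option D: s[0]='c'->'h', delta=(8-3)*5^4 mod 101 = 95, hash=69+95 mod 101 = 63
Option E: s[4]='g'->'a', delta=(1-7)*5^0 mod 101 = 95, hash=69+95 mod 101 = 63

Answer: B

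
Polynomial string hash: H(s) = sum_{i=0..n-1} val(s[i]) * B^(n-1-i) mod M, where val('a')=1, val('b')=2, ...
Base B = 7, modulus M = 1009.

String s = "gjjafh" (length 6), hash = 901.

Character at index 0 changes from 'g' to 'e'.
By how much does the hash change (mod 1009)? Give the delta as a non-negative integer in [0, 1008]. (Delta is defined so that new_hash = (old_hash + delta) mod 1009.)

Delta formula: (val(new) - val(old)) * B^(n-1-k) mod M
  val('e') - val('g') = 5 - 7 = -2
  B^(n-1-k) = 7^5 mod 1009 = 663
  Delta = -2 * 663 mod 1009 = 692

Answer: 692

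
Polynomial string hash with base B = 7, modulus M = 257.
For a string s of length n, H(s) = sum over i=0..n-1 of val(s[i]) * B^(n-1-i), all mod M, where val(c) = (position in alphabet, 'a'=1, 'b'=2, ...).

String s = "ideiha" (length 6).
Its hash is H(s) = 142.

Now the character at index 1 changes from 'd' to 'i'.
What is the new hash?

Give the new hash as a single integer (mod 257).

Answer: 68

Derivation:
val('d') = 4, val('i') = 9
Position k = 1, exponent = n-1-k = 4
B^4 mod M = 7^4 mod 257 = 88
Delta = (9 - 4) * 88 mod 257 = 183
New hash = (142 + 183) mod 257 = 68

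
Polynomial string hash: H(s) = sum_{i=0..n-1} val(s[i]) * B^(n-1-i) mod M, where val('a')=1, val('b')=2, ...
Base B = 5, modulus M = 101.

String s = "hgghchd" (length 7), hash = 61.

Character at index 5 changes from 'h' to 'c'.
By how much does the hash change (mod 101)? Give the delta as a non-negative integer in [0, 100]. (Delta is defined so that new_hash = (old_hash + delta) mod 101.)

Delta formula: (val(new) - val(old)) * B^(n-1-k) mod M
  val('c') - val('h') = 3 - 8 = -5
  B^(n-1-k) = 5^1 mod 101 = 5
  Delta = -5 * 5 mod 101 = 76

Answer: 76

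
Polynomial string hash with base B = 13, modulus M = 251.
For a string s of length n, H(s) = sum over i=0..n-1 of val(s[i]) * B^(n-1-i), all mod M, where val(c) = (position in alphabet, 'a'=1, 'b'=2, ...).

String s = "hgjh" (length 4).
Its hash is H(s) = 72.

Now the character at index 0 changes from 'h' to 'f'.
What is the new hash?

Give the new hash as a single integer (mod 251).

val('h') = 8, val('f') = 6
Position k = 0, exponent = n-1-k = 3
B^3 mod M = 13^3 mod 251 = 189
Delta = (6 - 8) * 189 mod 251 = 124
New hash = (72 + 124) mod 251 = 196

Answer: 196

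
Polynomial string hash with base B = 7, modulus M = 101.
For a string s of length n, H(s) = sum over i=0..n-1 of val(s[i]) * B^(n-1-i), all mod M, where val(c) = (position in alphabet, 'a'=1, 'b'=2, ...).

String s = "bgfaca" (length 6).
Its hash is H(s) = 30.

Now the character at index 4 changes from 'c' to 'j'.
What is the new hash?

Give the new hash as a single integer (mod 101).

val('c') = 3, val('j') = 10
Position k = 4, exponent = n-1-k = 1
B^1 mod M = 7^1 mod 101 = 7
Delta = (10 - 3) * 7 mod 101 = 49
New hash = (30 + 49) mod 101 = 79

Answer: 79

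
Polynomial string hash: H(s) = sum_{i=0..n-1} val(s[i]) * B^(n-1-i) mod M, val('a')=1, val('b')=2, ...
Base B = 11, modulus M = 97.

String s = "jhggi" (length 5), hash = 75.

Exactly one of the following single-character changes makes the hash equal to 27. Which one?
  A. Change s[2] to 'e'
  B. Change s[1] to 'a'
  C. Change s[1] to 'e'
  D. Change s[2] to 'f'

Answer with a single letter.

Answer: A

Derivation:
Option A: s[2]='g'->'e', delta=(5-7)*11^2 mod 97 = 49, hash=75+49 mod 97 = 27 <-- target
Option B: s[1]='h'->'a', delta=(1-8)*11^3 mod 97 = 92, hash=75+92 mod 97 = 70
Option C: s[1]='h'->'e', delta=(5-8)*11^3 mod 97 = 81, hash=75+81 mod 97 = 59
Option D: s[2]='g'->'f', delta=(6-7)*11^2 mod 97 = 73, hash=75+73 mod 97 = 51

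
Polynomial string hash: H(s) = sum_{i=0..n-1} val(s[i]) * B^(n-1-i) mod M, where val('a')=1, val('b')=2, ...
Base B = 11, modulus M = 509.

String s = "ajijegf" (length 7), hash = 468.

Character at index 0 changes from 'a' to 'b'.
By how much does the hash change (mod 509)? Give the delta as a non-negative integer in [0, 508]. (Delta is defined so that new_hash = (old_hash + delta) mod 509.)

Delta formula: (val(new) - val(old)) * B^(n-1-k) mod M
  val('b') - val('a') = 2 - 1 = 1
  B^(n-1-k) = 11^6 mod 509 = 241
  Delta = 1 * 241 mod 509 = 241

Answer: 241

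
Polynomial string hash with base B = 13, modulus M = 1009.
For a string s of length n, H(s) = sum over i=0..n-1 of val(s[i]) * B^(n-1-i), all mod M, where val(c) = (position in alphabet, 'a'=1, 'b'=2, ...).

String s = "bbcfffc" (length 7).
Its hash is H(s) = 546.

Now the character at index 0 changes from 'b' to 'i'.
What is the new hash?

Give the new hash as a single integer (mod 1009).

Answer: 835

Derivation:
val('b') = 2, val('i') = 9
Position k = 0, exponent = n-1-k = 6
B^6 mod M = 13^6 mod 1009 = 762
Delta = (9 - 2) * 762 mod 1009 = 289
New hash = (546 + 289) mod 1009 = 835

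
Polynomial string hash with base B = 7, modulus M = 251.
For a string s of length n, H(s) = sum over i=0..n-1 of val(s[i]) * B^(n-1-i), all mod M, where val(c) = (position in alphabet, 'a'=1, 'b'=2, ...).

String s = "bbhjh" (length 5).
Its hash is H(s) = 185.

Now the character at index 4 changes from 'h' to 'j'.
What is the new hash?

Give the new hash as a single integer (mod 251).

val('h') = 8, val('j') = 10
Position k = 4, exponent = n-1-k = 0
B^0 mod M = 7^0 mod 251 = 1
Delta = (10 - 8) * 1 mod 251 = 2
New hash = (185 + 2) mod 251 = 187

Answer: 187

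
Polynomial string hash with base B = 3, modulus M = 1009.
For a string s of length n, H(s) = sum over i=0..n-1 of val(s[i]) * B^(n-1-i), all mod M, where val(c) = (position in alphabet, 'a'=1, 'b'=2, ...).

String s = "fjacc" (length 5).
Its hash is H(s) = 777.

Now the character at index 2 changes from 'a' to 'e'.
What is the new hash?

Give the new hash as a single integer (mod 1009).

val('a') = 1, val('e') = 5
Position k = 2, exponent = n-1-k = 2
B^2 mod M = 3^2 mod 1009 = 9
Delta = (5 - 1) * 9 mod 1009 = 36
New hash = (777 + 36) mod 1009 = 813

Answer: 813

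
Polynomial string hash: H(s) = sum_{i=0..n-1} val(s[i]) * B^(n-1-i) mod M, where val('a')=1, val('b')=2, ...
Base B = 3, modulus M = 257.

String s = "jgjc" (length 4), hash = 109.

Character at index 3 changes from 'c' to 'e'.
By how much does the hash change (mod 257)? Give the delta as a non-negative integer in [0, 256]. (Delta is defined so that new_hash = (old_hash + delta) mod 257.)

Answer: 2

Derivation:
Delta formula: (val(new) - val(old)) * B^(n-1-k) mod M
  val('e') - val('c') = 5 - 3 = 2
  B^(n-1-k) = 3^0 mod 257 = 1
  Delta = 2 * 1 mod 257 = 2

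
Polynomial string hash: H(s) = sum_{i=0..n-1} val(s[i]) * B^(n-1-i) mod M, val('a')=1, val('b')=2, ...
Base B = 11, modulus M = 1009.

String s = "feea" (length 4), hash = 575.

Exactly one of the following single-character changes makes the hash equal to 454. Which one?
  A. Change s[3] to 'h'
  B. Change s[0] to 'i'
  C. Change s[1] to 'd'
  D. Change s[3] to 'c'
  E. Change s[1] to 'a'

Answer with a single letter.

Answer: C

Derivation:
Option A: s[3]='a'->'h', delta=(8-1)*11^0 mod 1009 = 7, hash=575+7 mod 1009 = 582
Option B: s[0]='f'->'i', delta=(9-6)*11^3 mod 1009 = 966, hash=575+966 mod 1009 = 532
Option C: s[1]='e'->'d', delta=(4-5)*11^2 mod 1009 = 888, hash=575+888 mod 1009 = 454 <-- target
Option D: s[3]='a'->'c', delta=(3-1)*11^0 mod 1009 = 2, hash=575+2 mod 1009 = 577
Option E: s[1]='e'->'a', delta=(1-5)*11^2 mod 1009 = 525, hash=575+525 mod 1009 = 91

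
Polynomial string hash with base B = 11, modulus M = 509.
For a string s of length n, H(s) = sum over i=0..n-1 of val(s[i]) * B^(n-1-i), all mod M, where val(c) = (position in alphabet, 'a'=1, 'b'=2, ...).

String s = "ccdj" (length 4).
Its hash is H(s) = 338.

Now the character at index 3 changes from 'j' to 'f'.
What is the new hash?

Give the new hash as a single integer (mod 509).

Answer: 334

Derivation:
val('j') = 10, val('f') = 6
Position k = 3, exponent = n-1-k = 0
B^0 mod M = 11^0 mod 509 = 1
Delta = (6 - 10) * 1 mod 509 = 505
New hash = (338 + 505) mod 509 = 334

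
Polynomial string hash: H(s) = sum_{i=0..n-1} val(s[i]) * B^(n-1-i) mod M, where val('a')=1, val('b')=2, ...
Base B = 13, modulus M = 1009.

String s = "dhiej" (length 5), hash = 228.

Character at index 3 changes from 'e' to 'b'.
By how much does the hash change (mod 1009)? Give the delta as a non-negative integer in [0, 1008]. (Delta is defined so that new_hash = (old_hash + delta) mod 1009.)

Answer: 970

Derivation:
Delta formula: (val(new) - val(old)) * B^(n-1-k) mod M
  val('b') - val('e') = 2 - 5 = -3
  B^(n-1-k) = 13^1 mod 1009 = 13
  Delta = -3 * 13 mod 1009 = 970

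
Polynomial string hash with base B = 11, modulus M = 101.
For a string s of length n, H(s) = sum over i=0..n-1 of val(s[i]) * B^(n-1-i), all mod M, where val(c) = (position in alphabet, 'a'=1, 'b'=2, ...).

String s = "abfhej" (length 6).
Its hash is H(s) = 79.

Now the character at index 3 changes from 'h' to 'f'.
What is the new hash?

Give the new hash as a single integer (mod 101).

Answer: 39

Derivation:
val('h') = 8, val('f') = 6
Position k = 3, exponent = n-1-k = 2
B^2 mod M = 11^2 mod 101 = 20
Delta = (6 - 8) * 20 mod 101 = 61
New hash = (79 + 61) mod 101 = 39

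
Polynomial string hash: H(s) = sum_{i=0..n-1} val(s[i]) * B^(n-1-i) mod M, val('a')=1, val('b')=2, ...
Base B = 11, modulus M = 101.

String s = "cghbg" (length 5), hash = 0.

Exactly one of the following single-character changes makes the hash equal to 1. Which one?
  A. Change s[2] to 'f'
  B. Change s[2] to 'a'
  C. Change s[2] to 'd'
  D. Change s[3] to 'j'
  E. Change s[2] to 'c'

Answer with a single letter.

Option A: s[2]='h'->'f', delta=(6-8)*11^2 mod 101 = 61, hash=0+61 mod 101 = 61
Option B: s[2]='h'->'a', delta=(1-8)*11^2 mod 101 = 62, hash=0+62 mod 101 = 62
Option C: s[2]='h'->'d', delta=(4-8)*11^2 mod 101 = 21, hash=0+21 mod 101 = 21
Option D: s[3]='b'->'j', delta=(10-2)*11^1 mod 101 = 88, hash=0+88 mod 101 = 88
Option E: s[2]='h'->'c', delta=(3-8)*11^2 mod 101 = 1, hash=0+1 mod 101 = 1 <-- target

Answer: E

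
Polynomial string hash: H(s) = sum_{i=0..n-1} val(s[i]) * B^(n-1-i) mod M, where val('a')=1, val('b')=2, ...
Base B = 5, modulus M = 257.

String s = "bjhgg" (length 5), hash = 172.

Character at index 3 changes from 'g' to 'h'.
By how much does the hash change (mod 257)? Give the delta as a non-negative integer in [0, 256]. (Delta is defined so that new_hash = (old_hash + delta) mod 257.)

Delta formula: (val(new) - val(old)) * B^(n-1-k) mod M
  val('h') - val('g') = 8 - 7 = 1
  B^(n-1-k) = 5^1 mod 257 = 5
  Delta = 1 * 5 mod 257 = 5

Answer: 5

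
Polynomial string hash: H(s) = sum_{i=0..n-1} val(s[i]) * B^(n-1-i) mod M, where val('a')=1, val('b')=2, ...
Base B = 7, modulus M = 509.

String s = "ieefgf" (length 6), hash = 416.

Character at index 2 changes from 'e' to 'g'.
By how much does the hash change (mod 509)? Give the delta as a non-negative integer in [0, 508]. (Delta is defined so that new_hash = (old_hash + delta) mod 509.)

Answer: 177

Derivation:
Delta formula: (val(new) - val(old)) * B^(n-1-k) mod M
  val('g') - val('e') = 7 - 5 = 2
  B^(n-1-k) = 7^3 mod 509 = 343
  Delta = 2 * 343 mod 509 = 177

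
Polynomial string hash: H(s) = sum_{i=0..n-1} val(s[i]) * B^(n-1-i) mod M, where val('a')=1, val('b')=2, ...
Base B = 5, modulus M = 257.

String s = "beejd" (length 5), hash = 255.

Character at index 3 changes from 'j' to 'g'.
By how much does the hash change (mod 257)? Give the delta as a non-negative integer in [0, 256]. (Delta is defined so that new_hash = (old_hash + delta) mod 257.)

Delta formula: (val(new) - val(old)) * B^(n-1-k) mod M
  val('g') - val('j') = 7 - 10 = -3
  B^(n-1-k) = 5^1 mod 257 = 5
  Delta = -3 * 5 mod 257 = 242

Answer: 242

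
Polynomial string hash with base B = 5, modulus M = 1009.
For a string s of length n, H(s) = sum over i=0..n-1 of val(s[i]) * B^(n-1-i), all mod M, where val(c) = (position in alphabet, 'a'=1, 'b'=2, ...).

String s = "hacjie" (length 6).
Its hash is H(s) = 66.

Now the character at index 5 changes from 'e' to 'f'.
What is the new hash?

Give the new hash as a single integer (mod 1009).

Answer: 67

Derivation:
val('e') = 5, val('f') = 6
Position k = 5, exponent = n-1-k = 0
B^0 mod M = 5^0 mod 1009 = 1
Delta = (6 - 5) * 1 mod 1009 = 1
New hash = (66 + 1) mod 1009 = 67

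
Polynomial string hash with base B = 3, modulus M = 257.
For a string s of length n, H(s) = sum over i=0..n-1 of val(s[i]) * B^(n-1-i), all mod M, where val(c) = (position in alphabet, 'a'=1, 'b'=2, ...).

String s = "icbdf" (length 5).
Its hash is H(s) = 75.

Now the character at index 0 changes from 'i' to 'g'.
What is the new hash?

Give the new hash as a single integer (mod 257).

Answer: 170

Derivation:
val('i') = 9, val('g') = 7
Position k = 0, exponent = n-1-k = 4
B^4 mod M = 3^4 mod 257 = 81
Delta = (7 - 9) * 81 mod 257 = 95
New hash = (75 + 95) mod 257 = 170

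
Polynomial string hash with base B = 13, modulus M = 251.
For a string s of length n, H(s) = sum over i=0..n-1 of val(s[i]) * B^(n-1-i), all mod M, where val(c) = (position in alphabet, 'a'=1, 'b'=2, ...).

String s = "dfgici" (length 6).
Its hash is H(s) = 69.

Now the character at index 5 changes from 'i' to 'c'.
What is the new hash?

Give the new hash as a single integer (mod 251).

Answer: 63

Derivation:
val('i') = 9, val('c') = 3
Position k = 5, exponent = n-1-k = 0
B^0 mod M = 13^0 mod 251 = 1
Delta = (3 - 9) * 1 mod 251 = 245
New hash = (69 + 245) mod 251 = 63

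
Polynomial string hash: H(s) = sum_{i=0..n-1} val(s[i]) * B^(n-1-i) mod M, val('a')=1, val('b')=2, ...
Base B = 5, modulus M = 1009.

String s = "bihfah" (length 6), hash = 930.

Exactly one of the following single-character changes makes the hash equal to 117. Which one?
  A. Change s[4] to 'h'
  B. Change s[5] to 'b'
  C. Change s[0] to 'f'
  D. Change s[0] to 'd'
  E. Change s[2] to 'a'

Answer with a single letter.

Answer: D

Derivation:
Option A: s[4]='a'->'h', delta=(8-1)*5^1 mod 1009 = 35, hash=930+35 mod 1009 = 965
Option B: s[5]='h'->'b', delta=(2-8)*5^0 mod 1009 = 1003, hash=930+1003 mod 1009 = 924
Option C: s[0]='b'->'f', delta=(6-2)*5^5 mod 1009 = 392, hash=930+392 mod 1009 = 313
Option D: s[0]='b'->'d', delta=(4-2)*5^5 mod 1009 = 196, hash=930+196 mod 1009 = 117 <-- target
Option E: s[2]='h'->'a', delta=(1-8)*5^3 mod 1009 = 134, hash=930+134 mod 1009 = 55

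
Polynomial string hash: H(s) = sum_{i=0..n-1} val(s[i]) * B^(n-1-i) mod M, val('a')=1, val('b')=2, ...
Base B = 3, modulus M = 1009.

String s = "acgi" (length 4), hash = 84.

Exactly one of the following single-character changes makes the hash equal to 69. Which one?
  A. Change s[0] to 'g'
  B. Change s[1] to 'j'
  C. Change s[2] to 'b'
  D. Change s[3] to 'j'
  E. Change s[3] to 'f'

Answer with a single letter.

Option A: s[0]='a'->'g', delta=(7-1)*3^3 mod 1009 = 162, hash=84+162 mod 1009 = 246
Option B: s[1]='c'->'j', delta=(10-3)*3^2 mod 1009 = 63, hash=84+63 mod 1009 = 147
Option C: s[2]='g'->'b', delta=(2-7)*3^1 mod 1009 = 994, hash=84+994 mod 1009 = 69 <-- target
Option D: s[3]='i'->'j', delta=(10-9)*3^0 mod 1009 = 1, hash=84+1 mod 1009 = 85
Option E: s[3]='i'->'f', delta=(6-9)*3^0 mod 1009 = 1006, hash=84+1006 mod 1009 = 81

Answer: C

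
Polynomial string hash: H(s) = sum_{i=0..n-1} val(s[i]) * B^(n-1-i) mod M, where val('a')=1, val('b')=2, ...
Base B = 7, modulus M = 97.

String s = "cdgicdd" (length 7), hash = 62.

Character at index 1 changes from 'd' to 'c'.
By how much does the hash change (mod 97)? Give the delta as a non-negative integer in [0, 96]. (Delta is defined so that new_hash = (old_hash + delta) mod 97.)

Answer: 71

Derivation:
Delta formula: (val(new) - val(old)) * B^(n-1-k) mod M
  val('c') - val('d') = 3 - 4 = -1
  B^(n-1-k) = 7^5 mod 97 = 26
  Delta = -1 * 26 mod 97 = 71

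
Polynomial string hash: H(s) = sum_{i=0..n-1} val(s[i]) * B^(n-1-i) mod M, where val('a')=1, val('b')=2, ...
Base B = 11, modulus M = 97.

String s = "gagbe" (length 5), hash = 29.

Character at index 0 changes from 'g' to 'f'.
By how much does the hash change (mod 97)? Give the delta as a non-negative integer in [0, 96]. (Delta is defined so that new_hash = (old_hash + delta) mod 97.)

Answer: 6

Derivation:
Delta formula: (val(new) - val(old)) * B^(n-1-k) mod M
  val('f') - val('g') = 6 - 7 = -1
  B^(n-1-k) = 11^4 mod 97 = 91
  Delta = -1 * 91 mod 97 = 6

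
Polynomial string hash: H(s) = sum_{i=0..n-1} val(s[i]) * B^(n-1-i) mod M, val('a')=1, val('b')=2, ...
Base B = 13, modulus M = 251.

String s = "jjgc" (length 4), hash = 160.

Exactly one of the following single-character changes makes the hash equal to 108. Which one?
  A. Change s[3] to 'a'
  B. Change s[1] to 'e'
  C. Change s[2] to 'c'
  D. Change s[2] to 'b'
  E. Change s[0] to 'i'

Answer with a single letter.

Option A: s[3]='c'->'a', delta=(1-3)*13^0 mod 251 = 249, hash=160+249 mod 251 = 158
Option B: s[1]='j'->'e', delta=(5-10)*13^2 mod 251 = 159, hash=160+159 mod 251 = 68
Option C: s[2]='g'->'c', delta=(3-7)*13^1 mod 251 = 199, hash=160+199 mod 251 = 108 <-- target
Option D: s[2]='g'->'b', delta=(2-7)*13^1 mod 251 = 186, hash=160+186 mod 251 = 95
Option E: s[0]='j'->'i', delta=(9-10)*13^3 mod 251 = 62, hash=160+62 mod 251 = 222

Answer: C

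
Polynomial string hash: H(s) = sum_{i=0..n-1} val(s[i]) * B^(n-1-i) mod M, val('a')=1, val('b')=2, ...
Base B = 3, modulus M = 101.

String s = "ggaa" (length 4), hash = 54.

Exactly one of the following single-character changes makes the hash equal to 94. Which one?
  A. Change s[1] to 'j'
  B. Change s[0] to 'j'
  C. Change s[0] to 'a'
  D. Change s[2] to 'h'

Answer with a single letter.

Option A: s[1]='g'->'j', delta=(10-7)*3^2 mod 101 = 27, hash=54+27 mod 101 = 81
Option B: s[0]='g'->'j', delta=(10-7)*3^3 mod 101 = 81, hash=54+81 mod 101 = 34
Option C: s[0]='g'->'a', delta=(1-7)*3^3 mod 101 = 40, hash=54+40 mod 101 = 94 <-- target
Option D: s[2]='a'->'h', delta=(8-1)*3^1 mod 101 = 21, hash=54+21 mod 101 = 75

Answer: C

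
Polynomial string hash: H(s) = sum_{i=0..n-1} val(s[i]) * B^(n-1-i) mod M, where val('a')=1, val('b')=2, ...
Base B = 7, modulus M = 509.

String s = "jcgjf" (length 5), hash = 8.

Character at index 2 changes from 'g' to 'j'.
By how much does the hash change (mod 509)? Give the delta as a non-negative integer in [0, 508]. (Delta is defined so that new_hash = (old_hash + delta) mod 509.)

Delta formula: (val(new) - val(old)) * B^(n-1-k) mod M
  val('j') - val('g') = 10 - 7 = 3
  B^(n-1-k) = 7^2 mod 509 = 49
  Delta = 3 * 49 mod 509 = 147

Answer: 147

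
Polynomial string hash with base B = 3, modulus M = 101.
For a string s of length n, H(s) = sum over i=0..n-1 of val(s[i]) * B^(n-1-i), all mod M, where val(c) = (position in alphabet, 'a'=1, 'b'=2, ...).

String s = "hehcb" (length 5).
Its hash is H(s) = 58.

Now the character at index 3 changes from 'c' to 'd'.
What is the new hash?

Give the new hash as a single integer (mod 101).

Answer: 61

Derivation:
val('c') = 3, val('d') = 4
Position k = 3, exponent = n-1-k = 1
B^1 mod M = 3^1 mod 101 = 3
Delta = (4 - 3) * 3 mod 101 = 3
New hash = (58 + 3) mod 101 = 61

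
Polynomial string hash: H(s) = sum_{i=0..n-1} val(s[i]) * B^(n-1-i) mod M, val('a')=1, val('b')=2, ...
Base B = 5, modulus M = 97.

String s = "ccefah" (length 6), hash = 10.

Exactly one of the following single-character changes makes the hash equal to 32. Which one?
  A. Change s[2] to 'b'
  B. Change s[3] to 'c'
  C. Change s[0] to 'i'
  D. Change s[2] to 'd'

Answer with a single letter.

Answer: B

Derivation:
Option A: s[2]='e'->'b', delta=(2-5)*5^3 mod 97 = 13, hash=10+13 mod 97 = 23
Option B: s[3]='f'->'c', delta=(3-6)*5^2 mod 97 = 22, hash=10+22 mod 97 = 32 <-- target
Option C: s[0]='c'->'i', delta=(9-3)*5^5 mod 97 = 29, hash=10+29 mod 97 = 39
Option D: s[2]='e'->'d', delta=(4-5)*5^3 mod 97 = 69, hash=10+69 mod 97 = 79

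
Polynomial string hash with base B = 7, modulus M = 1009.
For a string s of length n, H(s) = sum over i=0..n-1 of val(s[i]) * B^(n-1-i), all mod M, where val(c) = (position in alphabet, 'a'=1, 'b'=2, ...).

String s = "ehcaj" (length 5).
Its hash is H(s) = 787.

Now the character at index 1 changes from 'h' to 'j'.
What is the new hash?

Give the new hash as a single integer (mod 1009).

Answer: 464

Derivation:
val('h') = 8, val('j') = 10
Position k = 1, exponent = n-1-k = 3
B^3 mod M = 7^3 mod 1009 = 343
Delta = (10 - 8) * 343 mod 1009 = 686
New hash = (787 + 686) mod 1009 = 464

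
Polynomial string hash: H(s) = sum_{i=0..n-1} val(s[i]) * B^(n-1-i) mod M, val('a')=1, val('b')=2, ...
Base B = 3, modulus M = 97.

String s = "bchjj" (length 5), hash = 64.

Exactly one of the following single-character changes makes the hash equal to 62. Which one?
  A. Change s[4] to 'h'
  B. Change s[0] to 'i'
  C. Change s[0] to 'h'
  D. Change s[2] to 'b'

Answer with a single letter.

Answer: A

Derivation:
Option A: s[4]='j'->'h', delta=(8-10)*3^0 mod 97 = 95, hash=64+95 mod 97 = 62 <-- target
Option B: s[0]='b'->'i', delta=(9-2)*3^4 mod 97 = 82, hash=64+82 mod 97 = 49
Option C: s[0]='b'->'h', delta=(8-2)*3^4 mod 97 = 1, hash=64+1 mod 97 = 65
Option D: s[2]='h'->'b', delta=(2-8)*3^2 mod 97 = 43, hash=64+43 mod 97 = 10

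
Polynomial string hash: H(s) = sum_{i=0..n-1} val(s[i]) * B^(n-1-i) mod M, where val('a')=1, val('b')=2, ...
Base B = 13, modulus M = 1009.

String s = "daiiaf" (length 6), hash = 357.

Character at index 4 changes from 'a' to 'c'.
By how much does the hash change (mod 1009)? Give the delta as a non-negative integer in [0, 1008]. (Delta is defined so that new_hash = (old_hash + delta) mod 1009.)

Answer: 26

Derivation:
Delta formula: (val(new) - val(old)) * B^(n-1-k) mod M
  val('c') - val('a') = 3 - 1 = 2
  B^(n-1-k) = 13^1 mod 1009 = 13
  Delta = 2 * 13 mod 1009 = 26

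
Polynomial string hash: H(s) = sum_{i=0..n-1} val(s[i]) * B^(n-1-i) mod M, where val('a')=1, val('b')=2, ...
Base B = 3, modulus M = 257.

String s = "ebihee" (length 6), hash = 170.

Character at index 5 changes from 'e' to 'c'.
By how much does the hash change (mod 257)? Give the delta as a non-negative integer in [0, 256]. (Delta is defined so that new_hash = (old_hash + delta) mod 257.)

Delta formula: (val(new) - val(old)) * B^(n-1-k) mod M
  val('c') - val('e') = 3 - 5 = -2
  B^(n-1-k) = 3^0 mod 257 = 1
  Delta = -2 * 1 mod 257 = 255

Answer: 255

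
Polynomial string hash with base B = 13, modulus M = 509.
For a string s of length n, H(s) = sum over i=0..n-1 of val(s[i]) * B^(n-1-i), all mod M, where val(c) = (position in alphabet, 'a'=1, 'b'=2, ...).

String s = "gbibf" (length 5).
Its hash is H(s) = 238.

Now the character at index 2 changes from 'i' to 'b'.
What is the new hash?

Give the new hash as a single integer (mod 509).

val('i') = 9, val('b') = 2
Position k = 2, exponent = n-1-k = 2
B^2 mod M = 13^2 mod 509 = 169
Delta = (2 - 9) * 169 mod 509 = 344
New hash = (238 + 344) mod 509 = 73

Answer: 73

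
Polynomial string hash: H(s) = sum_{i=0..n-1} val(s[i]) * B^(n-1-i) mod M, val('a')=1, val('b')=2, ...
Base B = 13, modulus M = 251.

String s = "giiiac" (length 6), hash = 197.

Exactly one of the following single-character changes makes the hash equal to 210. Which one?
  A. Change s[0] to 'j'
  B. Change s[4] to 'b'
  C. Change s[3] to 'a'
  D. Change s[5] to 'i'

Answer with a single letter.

Answer: B

Derivation:
Option A: s[0]='g'->'j', delta=(10-7)*13^5 mod 251 = 192, hash=197+192 mod 251 = 138
Option B: s[4]='a'->'b', delta=(2-1)*13^1 mod 251 = 13, hash=197+13 mod 251 = 210 <-- target
Option C: s[3]='i'->'a', delta=(1-9)*13^2 mod 251 = 154, hash=197+154 mod 251 = 100
Option D: s[5]='c'->'i', delta=(9-3)*13^0 mod 251 = 6, hash=197+6 mod 251 = 203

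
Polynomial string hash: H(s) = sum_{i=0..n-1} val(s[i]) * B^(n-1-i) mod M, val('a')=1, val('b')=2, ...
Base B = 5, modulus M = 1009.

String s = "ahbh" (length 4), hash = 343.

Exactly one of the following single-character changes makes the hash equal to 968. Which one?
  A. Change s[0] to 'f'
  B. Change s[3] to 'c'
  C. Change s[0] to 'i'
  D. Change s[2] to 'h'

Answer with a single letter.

Option A: s[0]='a'->'f', delta=(6-1)*5^3 mod 1009 = 625, hash=343+625 mod 1009 = 968 <-- target
Option B: s[3]='h'->'c', delta=(3-8)*5^0 mod 1009 = 1004, hash=343+1004 mod 1009 = 338
Option C: s[0]='a'->'i', delta=(9-1)*5^3 mod 1009 = 1000, hash=343+1000 mod 1009 = 334
Option D: s[2]='b'->'h', delta=(8-2)*5^1 mod 1009 = 30, hash=343+30 mod 1009 = 373

Answer: A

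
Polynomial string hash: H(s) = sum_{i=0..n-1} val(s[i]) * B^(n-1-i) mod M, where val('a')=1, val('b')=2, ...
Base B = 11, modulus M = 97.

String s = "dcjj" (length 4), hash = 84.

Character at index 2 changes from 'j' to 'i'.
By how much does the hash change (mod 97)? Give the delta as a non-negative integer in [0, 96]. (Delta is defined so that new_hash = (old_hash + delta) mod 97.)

Delta formula: (val(new) - val(old)) * B^(n-1-k) mod M
  val('i') - val('j') = 9 - 10 = -1
  B^(n-1-k) = 11^1 mod 97 = 11
  Delta = -1 * 11 mod 97 = 86

Answer: 86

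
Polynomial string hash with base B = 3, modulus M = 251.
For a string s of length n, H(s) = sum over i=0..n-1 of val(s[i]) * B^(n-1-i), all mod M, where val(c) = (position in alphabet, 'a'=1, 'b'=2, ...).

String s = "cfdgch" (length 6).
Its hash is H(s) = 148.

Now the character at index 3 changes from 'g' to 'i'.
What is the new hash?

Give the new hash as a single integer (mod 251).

Answer: 166

Derivation:
val('g') = 7, val('i') = 9
Position k = 3, exponent = n-1-k = 2
B^2 mod M = 3^2 mod 251 = 9
Delta = (9 - 7) * 9 mod 251 = 18
New hash = (148 + 18) mod 251 = 166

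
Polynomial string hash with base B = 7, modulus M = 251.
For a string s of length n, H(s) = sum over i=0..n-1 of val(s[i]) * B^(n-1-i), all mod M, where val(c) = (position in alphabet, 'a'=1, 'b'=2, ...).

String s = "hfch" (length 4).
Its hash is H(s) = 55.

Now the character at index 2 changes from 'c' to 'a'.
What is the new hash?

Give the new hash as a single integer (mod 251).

Answer: 41

Derivation:
val('c') = 3, val('a') = 1
Position k = 2, exponent = n-1-k = 1
B^1 mod M = 7^1 mod 251 = 7
Delta = (1 - 3) * 7 mod 251 = 237
New hash = (55 + 237) mod 251 = 41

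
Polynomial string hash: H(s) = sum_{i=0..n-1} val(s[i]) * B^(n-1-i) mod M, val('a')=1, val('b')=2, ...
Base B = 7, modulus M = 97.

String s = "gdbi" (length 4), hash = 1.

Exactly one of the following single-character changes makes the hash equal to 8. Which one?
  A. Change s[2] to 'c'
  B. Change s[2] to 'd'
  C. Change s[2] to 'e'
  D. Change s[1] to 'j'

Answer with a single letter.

Option A: s[2]='b'->'c', delta=(3-2)*7^1 mod 97 = 7, hash=1+7 mod 97 = 8 <-- target
Option B: s[2]='b'->'d', delta=(4-2)*7^1 mod 97 = 14, hash=1+14 mod 97 = 15
Option C: s[2]='b'->'e', delta=(5-2)*7^1 mod 97 = 21, hash=1+21 mod 97 = 22
Option D: s[1]='d'->'j', delta=(10-4)*7^2 mod 97 = 3, hash=1+3 mod 97 = 4

Answer: A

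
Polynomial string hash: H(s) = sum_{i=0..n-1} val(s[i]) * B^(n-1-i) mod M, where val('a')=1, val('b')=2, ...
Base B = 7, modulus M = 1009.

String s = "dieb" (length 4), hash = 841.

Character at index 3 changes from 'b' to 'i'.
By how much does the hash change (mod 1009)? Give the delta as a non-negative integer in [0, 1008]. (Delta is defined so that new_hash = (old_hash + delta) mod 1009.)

Delta formula: (val(new) - val(old)) * B^(n-1-k) mod M
  val('i') - val('b') = 9 - 2 = 7
  B^(n-1-k) = 7^0 mod 1009 = 1
  Delta = 7 * 1 mod 1009 = 7

Answer: 7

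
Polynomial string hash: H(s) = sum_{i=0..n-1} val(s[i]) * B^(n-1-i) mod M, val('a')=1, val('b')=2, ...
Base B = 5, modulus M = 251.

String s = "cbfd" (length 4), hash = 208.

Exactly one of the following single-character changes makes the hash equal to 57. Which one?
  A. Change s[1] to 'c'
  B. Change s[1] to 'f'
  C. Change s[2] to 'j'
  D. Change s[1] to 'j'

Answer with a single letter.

Option A: s[1]='b'->'c', delta=(3-2)*5^2 mod 251 = 25, hash=208+25 mod 251 = 233
Option B: s[1]='b'->'f', delta=(6-2)*5^2 mod 251 = 100, hash=208+100 mod 251 = 57 <-- target
Option C: s[2]='f'->'j', delta=(10-6)*5^1 mod 251 = 20, hash=208+20 mod 251 = 228
Option D: s[1]='b'->'j', delta=(10-2)*5^2 mod 251 = 200, hash=208+200 mod 251 = 157

Answer: B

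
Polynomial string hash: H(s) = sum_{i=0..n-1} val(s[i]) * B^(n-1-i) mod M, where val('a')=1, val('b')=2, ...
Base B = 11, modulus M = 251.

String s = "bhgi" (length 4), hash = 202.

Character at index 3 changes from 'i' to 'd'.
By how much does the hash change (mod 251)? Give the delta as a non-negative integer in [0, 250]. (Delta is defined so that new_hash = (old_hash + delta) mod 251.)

Delta formula: (val(new) - val(old)) * B^(n-1-k) mod M
  val('d') - val('i') = 4 - 9 = -5
  B^(n-1-k) = 11^0 mod 251 = 1
  Delta = -5 * 1 mod 251 = 246

Answer: 246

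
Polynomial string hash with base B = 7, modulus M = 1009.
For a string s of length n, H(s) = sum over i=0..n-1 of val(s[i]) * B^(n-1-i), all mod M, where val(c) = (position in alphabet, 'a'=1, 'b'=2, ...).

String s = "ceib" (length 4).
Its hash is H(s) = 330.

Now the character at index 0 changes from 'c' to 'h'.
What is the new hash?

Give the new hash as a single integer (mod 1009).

Answer: 27

Derivation:
val('c') = 3, val('h') = 8
Position k = 0, exponent = n-1-k = 3
B^3 mod M = 7^3 mod 1009 = 343
Delta = (8 - 3) * 343 mod 1009 = 706
New hash = (330 + 706) mod 1009 = 27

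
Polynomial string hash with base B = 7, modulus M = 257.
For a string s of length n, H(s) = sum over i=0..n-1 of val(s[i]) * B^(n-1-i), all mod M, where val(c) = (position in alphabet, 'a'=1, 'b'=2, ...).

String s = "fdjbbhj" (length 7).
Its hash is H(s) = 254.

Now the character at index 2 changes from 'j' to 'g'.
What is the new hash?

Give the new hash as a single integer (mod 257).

Answer: 247

Derivation:
val('j') = 10, val('g') = 7
Position k = 2, exponent = n-1-k = 4
B^4 mod M = 7^4 mod 257 = 88
Delta = (7 - 10) * 88 mod 257 = 250
New hash = (254 + 250) mod 257 = 247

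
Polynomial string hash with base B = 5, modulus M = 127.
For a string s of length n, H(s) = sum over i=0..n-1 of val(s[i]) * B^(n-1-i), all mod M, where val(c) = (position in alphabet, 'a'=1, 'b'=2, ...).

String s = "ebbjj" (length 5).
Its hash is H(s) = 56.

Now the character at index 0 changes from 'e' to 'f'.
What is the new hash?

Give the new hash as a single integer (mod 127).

val('e') = 5, val('f') = 6
Position k = 0, exponent = n-1-k = 4
B^4 mod M = 5^4 mod 127 = 117
Delta = (6 - 5) * 117 mod 127 = 117
New hash = (56 + 117) mod 127 = 46

Answer: 46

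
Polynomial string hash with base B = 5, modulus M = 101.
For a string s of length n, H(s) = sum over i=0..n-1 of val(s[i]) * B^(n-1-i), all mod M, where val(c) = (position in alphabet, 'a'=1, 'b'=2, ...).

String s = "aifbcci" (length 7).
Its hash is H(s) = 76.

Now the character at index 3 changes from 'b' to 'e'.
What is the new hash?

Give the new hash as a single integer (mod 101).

Answer: 47

Derivation:
val('b') = 2, val('e') = 5
Position k = 3, exponent = n-1-k = 3
B^3 mod M = 5^3 mod 101 = 24
Delta = (5 - 2) * 24 mod 101 = 72
New hash = (76 + 72) mod 101 = 47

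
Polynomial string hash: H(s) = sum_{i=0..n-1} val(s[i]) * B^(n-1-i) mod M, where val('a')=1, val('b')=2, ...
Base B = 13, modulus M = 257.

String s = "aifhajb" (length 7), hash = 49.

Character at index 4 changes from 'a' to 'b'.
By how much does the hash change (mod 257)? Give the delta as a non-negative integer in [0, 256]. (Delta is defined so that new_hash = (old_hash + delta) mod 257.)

Delta formula: (val(new) - val(old)) * B^(n-1-k) mod M
  val('b') - val('a') = 2 - 1 = 1
  B^(n-1-k) = 13^2 mod 257 = 169
  Delta = 1 * 169 mod 257 = 169

Answer: 169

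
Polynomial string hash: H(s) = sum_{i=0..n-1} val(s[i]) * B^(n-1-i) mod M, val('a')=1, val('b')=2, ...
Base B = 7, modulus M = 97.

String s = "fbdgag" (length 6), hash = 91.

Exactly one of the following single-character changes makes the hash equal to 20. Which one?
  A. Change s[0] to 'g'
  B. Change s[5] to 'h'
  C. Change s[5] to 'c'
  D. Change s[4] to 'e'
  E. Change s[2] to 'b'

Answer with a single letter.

Option A: s[0]='f'->'g', delta=(7-6)*7^5 mod 97 = 26, hash=91+26 mod 97 = 20 <-- target
Option B: s[5]='g'->'h', delta=(8-7)*7^0 mod 97 = 1, hash=91+1 mod 97 = 92
Option C: s[5]='g'->'c', delta=(3-7)*7^0 mod 97 = 93, hash=91+93 mod 97 = 87
Option D: s[4]='a'->'e', delta=(5-1)*7^1 mod 97 = 28, hash=91+28 mod 97 = 22
Option E: s[2]='d'->'b', delta=(2-4)*7^3 mod 97 = 90, hash=91+90 mod 97 = 84

Answer: A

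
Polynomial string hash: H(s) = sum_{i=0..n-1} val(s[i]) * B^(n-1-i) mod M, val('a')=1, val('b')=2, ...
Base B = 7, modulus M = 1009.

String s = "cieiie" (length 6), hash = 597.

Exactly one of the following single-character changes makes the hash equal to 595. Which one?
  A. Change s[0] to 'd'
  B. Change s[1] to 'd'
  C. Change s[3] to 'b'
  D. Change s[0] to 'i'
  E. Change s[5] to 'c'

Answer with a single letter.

Option A: s[0]='c'->'d', delta=(4-3)*7^5 mod 1009 = 663, hash=597+663 mod 1009 = 251
Option B: s[1]='i'->'d', delta=(4-9)*7^4 mod 1009 = 103, hash=597+103 mod 1009 = 700
Option C: s[3]='i'->'b', delta=(2-9)*7^2 mod 1009 = 666, hash=597+666 mod 1009 = 254
Option D: s[0]='c'->'i', delta=(9-3)*7^5 mod 1009 = 951, hash=597+951 mod 1009 = 539
Option E: s[5]='e'->'c', delta=(3-5)*7^0 mod 1009 = 1007, hash=597+1007 mod 1009 = 595 <-- target

Answer: E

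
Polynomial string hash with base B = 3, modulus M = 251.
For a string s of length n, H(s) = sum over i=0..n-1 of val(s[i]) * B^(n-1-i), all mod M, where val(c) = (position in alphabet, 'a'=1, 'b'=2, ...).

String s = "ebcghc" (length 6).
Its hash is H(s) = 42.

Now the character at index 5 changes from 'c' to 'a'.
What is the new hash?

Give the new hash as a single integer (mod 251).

Answer: 40

Derivation:
val('c') = 3, val('a') = 1
Position k = 5, exponent = n-1-k = 0
B^0 mod M = 3^0 mod 251 = 1
Delta = (1 - 3) * 1 mod 251 = 249
New hash = (42 + 249) mod 251 = 40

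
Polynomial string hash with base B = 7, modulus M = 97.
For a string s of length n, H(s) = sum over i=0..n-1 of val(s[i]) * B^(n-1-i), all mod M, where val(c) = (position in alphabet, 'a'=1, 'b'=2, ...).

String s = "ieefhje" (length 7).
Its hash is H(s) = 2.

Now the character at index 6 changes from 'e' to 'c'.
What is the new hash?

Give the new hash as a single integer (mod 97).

val('e') = 5, val('c') = 3
Position k = 6, exponent = n-1-k = 0
B^0 mod M = 7^0 mod 97 = 1
Delta = (3 - 5) * 1 mod 97 = 95
New hash = (2 + 95) mod 97 = 0

Answer: 0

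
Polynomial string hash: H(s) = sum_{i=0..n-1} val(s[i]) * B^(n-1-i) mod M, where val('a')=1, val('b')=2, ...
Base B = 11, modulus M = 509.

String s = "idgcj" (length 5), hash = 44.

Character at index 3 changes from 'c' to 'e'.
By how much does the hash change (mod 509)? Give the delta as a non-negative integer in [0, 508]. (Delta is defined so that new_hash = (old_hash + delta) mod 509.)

Answer: 22

Derivation:
Delta formula: (val(new) - val(old)) * B^(n-1-k) mod M
  val('e') - val('c') = 5 - 3 = 2
  B^(n-1-k) = 11^1 mod 509 = 11
  Delta = 2 * 11 mod 509 = 22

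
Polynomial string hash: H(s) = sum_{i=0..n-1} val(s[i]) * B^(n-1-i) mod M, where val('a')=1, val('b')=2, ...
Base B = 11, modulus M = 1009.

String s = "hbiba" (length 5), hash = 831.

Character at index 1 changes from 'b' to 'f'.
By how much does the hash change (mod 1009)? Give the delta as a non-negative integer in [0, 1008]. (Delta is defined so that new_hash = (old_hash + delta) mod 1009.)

Delta formula: (val(new) - val(old)) * B^(n-1-k) mod M
  val('f') - val('b') = 6 - 2 = 4
  B^(n-1-k) = 11^3 mod 1009 = 322
  Delta = 4 * 322 mod 1009 = 279

Answer: 279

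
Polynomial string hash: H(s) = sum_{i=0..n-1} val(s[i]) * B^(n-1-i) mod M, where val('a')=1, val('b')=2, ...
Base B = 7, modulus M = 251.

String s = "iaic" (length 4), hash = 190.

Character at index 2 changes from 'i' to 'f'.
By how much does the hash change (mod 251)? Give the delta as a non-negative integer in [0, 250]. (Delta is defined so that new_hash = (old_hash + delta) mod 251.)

Delta formula: (val(new) - val(old)) * B^(n-1-k) mod M
  val('f') - val('i') = 6 - 9 = -3
  B^(n-1-k) = 7^1 mod 251 = 7
  Delta = -3 * 7 mod 251 = 230

Answer: 230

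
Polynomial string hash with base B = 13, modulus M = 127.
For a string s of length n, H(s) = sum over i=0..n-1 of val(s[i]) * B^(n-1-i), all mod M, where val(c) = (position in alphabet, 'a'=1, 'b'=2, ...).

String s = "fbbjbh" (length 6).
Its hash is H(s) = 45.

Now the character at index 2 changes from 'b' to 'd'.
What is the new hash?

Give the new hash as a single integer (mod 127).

Answer: 121

Derivation:
val('b') = 2, val('d') = 4
Position k = 2, exponent = n-1-k = 3
B^3 mod M = 13^3 mod 127 = 38
Delta = (4 - 2) * 38 mod 127 = 76
New hash = (45 + 76) mod 127 = 121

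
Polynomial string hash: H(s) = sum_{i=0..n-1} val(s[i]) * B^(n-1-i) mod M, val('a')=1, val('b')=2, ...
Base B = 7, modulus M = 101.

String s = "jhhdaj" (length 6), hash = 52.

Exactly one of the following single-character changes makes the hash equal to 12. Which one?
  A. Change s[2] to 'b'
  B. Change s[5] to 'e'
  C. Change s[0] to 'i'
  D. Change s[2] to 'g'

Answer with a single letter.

Answer: D

Derivation:
Option A: s[2]='h'->'b', delta=(2-8)*7^3 mod 101 = 63, hash=52+63 mod 101 = 14
Option B: s[5]='j'->'e', delta=(5-10)*7^0 mod 101 = 96, hash=52+96 mod 101 = 47
Option C: s[0]='j'->'i', delta=(9-10)*7^5 mod 101 = 60, hash=52+60 mod 101 = 11
Option D: s[2]='h'->'g', delta=(7-8)*7^3 mod 101 = 61, hash=52+61 mod 101 = 12 <-- target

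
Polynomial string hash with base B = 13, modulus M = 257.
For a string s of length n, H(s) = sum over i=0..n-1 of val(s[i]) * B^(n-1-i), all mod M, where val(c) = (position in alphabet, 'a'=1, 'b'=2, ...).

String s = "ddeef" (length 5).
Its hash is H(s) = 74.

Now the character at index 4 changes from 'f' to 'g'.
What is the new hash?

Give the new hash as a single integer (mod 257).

val('f') = 6, val('g') = 7
Position k = 4, exponent = n-1-k = 0
B^0 mod M = 13^0 mod 257 = 1
Delta = (7 - 6) * 1 mod 257 = 1
New hash = (74 + 1) mod 257 = 75

Answer: 75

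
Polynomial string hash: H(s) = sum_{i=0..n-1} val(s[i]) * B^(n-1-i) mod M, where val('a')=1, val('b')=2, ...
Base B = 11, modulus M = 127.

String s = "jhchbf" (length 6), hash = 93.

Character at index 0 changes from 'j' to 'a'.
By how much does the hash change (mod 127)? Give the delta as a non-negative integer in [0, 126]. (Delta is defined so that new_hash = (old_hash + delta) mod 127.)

Delta formula: (val(new) - val(old)) * B^(n-1-k) mod M
  val('a') - val('j') = 1 - 10 = -9
  B^(n-1-k) = 11^5 mod 127 = 15
  Delta = -9 * 15 mod 127 = 119

Answer: 119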